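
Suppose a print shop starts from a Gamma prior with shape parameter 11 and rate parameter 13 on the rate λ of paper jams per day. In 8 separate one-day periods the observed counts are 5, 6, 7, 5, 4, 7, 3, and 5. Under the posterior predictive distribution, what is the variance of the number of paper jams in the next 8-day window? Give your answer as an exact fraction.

12296/441

Total count: 5 + 6 + 7 + 5 + 4 + 7 + 3 + 5 = 42.
Total exposure: 8 days.
Gamma(α, β) with Poisson data over total exposure Σt gives posterior Gamma(α+Σx, β+Σt) = Gamma(53, 21).
The posterior predictive for a window of length T is Negative Binomial with variance T·α'·(β'+T)/β'² = 8·53·29/441 = 12296/441.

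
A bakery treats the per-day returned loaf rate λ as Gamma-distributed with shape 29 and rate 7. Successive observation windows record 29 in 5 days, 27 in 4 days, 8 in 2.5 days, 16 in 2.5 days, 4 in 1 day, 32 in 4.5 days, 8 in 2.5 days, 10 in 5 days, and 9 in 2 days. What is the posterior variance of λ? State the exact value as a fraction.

43/324

Total count: 29 + 27 + 8 + 16 + 4 + 32 + 8 + 10 + 9 = 143.
Total exposure: 5 + 4 + 2.5 + 2.5 + 1 + 4.5 + 2.5 + 5 + 2 = 29 days.
Conjugate update: add total count to the shape and total exposure to the rate, giving Gamma(172, 36).
Posterior variance = α'/β'² = 172/1296 = 43/324.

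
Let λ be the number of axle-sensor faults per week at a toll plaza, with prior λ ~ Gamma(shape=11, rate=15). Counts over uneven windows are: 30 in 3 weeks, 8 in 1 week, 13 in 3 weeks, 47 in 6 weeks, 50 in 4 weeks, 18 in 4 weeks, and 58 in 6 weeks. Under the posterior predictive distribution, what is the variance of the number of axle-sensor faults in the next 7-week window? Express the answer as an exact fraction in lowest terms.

Total count: 30 + 8 + 13 + 47 + 50 + 18 + 58 = 224.
Total exposure: 3 + 1 + 3 + 6 + 4 + 4 + 6 = 27 weeks.
Conjugate update: add total count to the shape and total exposure to the rate, giving Gamma(235, 42).
The posterior predictive for a window of length T is Negative Binomial with variance T·α'·(β'+T)/β'² = 7·235·49/1764 = 1645/36.

1645/36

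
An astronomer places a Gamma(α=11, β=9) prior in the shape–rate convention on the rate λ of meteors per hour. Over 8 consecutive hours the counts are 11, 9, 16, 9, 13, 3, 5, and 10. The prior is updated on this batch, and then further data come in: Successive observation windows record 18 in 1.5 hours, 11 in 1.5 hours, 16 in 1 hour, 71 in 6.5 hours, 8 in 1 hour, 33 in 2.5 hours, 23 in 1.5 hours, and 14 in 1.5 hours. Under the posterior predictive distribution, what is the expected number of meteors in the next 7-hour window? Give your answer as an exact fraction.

1967/34

Total count: 11 + 9 + 16 + 9 + 13 + 3 + 5 + 10 = 76.
Total exposure: 8 hours.
After the first batch: Gamma(11 + 76, 9 + 8) = Gamma(87, 17).
Total count: 18 + 11 + 16 + 71 + 8 + 33 + 23 + 14 = 194.
Total exposure: 1.5 + 1.5 + 1 + 6.5 + 1 + 2.5 + 1.5 + 1.5 = 17 hours.
After the second batch: Gamma(87 + 194, 17 + 17) = Gamma(281, 34).
Predictive mean over a 7-hour window = T·E[λ|data] = 7·281/34 = 1967/34.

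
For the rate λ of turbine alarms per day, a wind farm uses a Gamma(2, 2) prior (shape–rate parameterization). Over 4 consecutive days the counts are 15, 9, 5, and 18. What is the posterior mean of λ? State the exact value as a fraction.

49/6

Total count: 15 + 9 + 5 + 18 = 47.
Total exposure: 4 days.
Posterior: α' = 2 + 47 = 49, β' = 2 + 4 = 6.
Posterior mean = α'/β' = 49/6.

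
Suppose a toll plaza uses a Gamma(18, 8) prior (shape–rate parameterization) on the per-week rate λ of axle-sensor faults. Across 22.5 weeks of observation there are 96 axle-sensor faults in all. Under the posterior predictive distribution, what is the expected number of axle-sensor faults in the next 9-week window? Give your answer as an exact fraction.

2052/61

Total count 96 over total exposure 22.5 weeks.
Posterior: α' = 18 + 96 = 114, β' = 8 + 22.5 = 61/2.
Predictive mean over a 9-week window = T·E[λ|data] = 9·114/(61/2) = 2052/61.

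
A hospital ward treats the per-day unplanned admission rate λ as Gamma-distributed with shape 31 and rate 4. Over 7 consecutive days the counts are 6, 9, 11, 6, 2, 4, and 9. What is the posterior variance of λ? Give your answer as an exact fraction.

78/121

Total count: 6 + 9 + 11 + 6 + 2 + 4 + 9 = 47.
Total exposure: 7 days.
The Gamma prior is conjugate for the Poisson rate, so λ | data ~ Gamma(31+47, 4+7) = Gamma(78, 11).
Posterior variance = α'/β'² = 78/121.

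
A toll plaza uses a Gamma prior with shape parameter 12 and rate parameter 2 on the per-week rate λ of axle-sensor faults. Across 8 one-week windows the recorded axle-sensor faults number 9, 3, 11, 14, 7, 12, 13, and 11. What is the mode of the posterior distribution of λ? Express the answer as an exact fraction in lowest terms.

91/10

Total count: 9 + 3 + 11 + 14 + 7 + 12 + 13 + 11 = 80.
Total exposure: 8 weeks.
Posterior: α' = 12 + 80 = 92, β' = 2 + 8 = 10.
Posterior mode = (α'−1)/β' = 91/10.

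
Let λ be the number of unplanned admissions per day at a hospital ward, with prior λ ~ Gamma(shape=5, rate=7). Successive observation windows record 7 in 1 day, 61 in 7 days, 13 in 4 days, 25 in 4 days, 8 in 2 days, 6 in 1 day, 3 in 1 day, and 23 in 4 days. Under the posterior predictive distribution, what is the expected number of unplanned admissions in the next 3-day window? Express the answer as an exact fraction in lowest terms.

453/31

Total count: 7 + 61 + 13 + 25 + 8 + 6 + 3 + 23 = 146.
Total exposure: 1 + 7 + 4 + 4 + 2 + 1 + 1 + 4 = 24 days.
By Gamma–Poisson conjugacy, the posterior is Gamma(α + Σx, β + Σt) = Gamma(5 + 146, 7 + 24) = Gamma(151, 31).
Predictive mean over a 3-day window = T·E[λ|data] = 3·151/31 = 453/31.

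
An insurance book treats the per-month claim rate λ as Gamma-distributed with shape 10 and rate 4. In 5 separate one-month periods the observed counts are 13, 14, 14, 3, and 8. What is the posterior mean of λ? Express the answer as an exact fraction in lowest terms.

Total count: 13 + 14 + 14 + 3 + 8 = 52.
Total exposure: 5 months.
Conjugate update: add total count to the shape and total exposure to the rate, giving Gamma(62, 9).
Posterior mean = α'/β' = 62/9.

62/9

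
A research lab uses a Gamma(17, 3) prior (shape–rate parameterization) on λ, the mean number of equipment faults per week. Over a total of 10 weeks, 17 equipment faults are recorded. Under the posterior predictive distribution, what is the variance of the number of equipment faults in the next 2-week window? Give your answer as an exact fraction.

Total count 17 over total exposure 10 weeks.
The Gamma prior is conjugate for the Poisson rate, so λ | data ~ Gamma(17+17, 3+10) = Gamma(34, 13).
The posterior predictive for a window of length T is Negative Binomial with variance T·α'·(β'+T)/β'² = 2·34·15/169 = 1020/169.

1020/169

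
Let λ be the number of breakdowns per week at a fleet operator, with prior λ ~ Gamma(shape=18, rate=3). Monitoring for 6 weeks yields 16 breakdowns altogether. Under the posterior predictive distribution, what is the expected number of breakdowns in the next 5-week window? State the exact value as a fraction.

Total count 16 over total exposure 6 weeks.
Gamma(α, β) with Poisson data over total exposure Σt gives posterior Gamma(α+Σx, β+Σt) = Gamma(34, 9).
Predictive mean over a 5-week window = T·E[λ|data] = 5·34/9 = 170/9.

170/9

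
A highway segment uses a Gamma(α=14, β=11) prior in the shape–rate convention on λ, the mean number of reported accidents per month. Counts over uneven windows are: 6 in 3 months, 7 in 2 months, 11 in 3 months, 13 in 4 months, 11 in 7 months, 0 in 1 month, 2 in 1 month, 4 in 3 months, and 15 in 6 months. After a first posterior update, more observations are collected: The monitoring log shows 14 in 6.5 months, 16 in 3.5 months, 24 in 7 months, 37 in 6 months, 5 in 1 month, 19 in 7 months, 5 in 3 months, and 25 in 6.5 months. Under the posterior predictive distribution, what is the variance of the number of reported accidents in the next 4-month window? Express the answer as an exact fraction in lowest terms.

Total count: 6 + 7 + 11 + 13 + 11 + 0 + 2 + 4 + 15 = 69.
Total exposure: 3 + 2 + 3 + 4 + 7 + 1 + 1 + 3 + 6 = 30 months.
After the first batch: Gamma(14 + 69, 11 + 30) = Gamma(83, 41).
Total count: 14 + 16 + 24 + 37 + 5 + 19 + 5 + 25 = 145.
Total exposure: 6.5 + 3.5 + 7 + 6 + 1 + 7 + 3 + 6.5 = 40.5 months.
After the second batch: Gamma(83 + 145, 41 + 40.5) = Gamma(228, 163/2).
The posterior predictive for a window of length T is Negative Binomial with variance T·α'·(β'+T)/β'² = 4·228·(171/2)/(26569/4) = 311904/26569.

311904/26569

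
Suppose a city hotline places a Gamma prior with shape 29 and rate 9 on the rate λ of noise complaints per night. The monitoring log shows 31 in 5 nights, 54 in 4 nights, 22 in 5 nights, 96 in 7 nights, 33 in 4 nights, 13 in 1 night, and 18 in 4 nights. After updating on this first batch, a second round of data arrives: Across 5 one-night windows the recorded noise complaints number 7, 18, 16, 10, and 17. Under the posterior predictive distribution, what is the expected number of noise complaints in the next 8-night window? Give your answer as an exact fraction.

Total count: 31 + 54 + 22 + 96 + 33 + 13 + 18 = 267.
Total exposure: 5 + 4 + 5 + 7 + 4 + 1 + 4 = 30 nights.
After the first batch: Gamma(29 + 267, 9 + 30) = Gamma(296, 39).
Total count: 7 + 18 + 16 + 10 + 17 = 68.
Total exposure: 5 nights.
After the second batch: Gamma(296 + 68, 39 + 5) = Gamma(364, 44).
Predictive mean over an 8-night window = T·E[λ|data] = 8·364/44 = 728/11.

728/11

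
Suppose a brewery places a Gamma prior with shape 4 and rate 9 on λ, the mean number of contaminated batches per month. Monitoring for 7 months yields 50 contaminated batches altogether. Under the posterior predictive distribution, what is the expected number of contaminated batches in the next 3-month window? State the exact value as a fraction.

Total count 50 over total exposure 7 months.
Posterior: α' = 4 + 50 = 54, β' = 9 + 7 = 16.
Predictive mean over a 3-month window = T·E[λ|data] = 3·54/16 = 81/8.

81/8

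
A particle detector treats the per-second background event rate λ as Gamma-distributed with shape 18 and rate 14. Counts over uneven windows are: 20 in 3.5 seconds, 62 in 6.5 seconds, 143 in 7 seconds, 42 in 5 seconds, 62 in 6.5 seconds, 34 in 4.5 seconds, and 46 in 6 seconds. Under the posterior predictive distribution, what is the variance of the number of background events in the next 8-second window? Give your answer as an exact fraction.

208376/2809

Total count: 20 + 62 + 143 + 42 + 62 + 34 + 46 = 409.
Total exposure: 3.5 + 6.5 + 7 + 5 + 6.5 + 4.5 + 6 = 39 seconds.
Conjugate update: add total count to the shape and total exposure to the rate, giving Gamma(427, 53).
The posterior predictive for a window of length T is Negative Binomial with variance T·α'·(β'+T)/β'² = 8·427·61/2809 = 208376/2809.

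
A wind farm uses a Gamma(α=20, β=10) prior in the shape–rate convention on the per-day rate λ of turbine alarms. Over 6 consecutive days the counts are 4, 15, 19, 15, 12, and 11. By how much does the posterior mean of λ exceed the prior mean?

4

Total count: 4 + 15 + 19 + 15 + 12 + 11 = 76.
Total exposure: 6 days.
The Gamma prior is conjugate for the Poisson rate, so λ | data ~ Gamma(20+76, 10+6) = Gamma(96, 16).
Posterior mean = 96/16 = 6; prior mean = 20/10 = 2. Difference = 6 − 2 = 4.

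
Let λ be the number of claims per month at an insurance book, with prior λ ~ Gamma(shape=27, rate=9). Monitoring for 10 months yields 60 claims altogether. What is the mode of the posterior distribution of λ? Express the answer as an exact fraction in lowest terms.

Total count 60 over total exposure 10 months.
Posterior: α' = 27 + 60 = 87, β' = 9 + 10 = 19.
Posterior mode = (α'−1)/β' = 86/19.

86/19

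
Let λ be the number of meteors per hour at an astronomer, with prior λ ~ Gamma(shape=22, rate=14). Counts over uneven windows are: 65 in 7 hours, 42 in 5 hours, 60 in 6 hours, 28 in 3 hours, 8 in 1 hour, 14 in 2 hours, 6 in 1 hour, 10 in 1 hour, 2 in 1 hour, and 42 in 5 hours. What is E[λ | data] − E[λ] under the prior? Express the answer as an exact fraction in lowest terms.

69/14

Total count: 65 + 42 + 60 + 28 + 8 + 14 + 6 + 10 + 2 + 42 = 277.
Total exposure: 7 + 5 + 6 + 3 + 1 + 2 + 1 + 1 + 1 + 5 = 32 hours.
The Gamma prior is conjugate for the Poisson rate, so λ | data ~ Gamma(22+277, 14+32) = Gamma(299, 46).
Posterior mean = 299/46 = 13/2; prior mean = 22/14 = 11/7. Difference = 13/2 − 11/7 = 69/14.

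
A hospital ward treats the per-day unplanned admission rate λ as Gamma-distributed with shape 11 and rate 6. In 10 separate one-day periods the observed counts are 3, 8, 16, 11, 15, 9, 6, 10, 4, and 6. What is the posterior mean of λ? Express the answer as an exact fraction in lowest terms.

99/16

Total count: 3 + 8 + 16 + 11 + 15 + 9 + 6 + 10 + 4 + 6 = 88.
Total exposure: 10 days.
Posterior: α' = 11 + 88 = 99, β' = 6 + 10 = 16.
Posterior mean = α'/β' = 99/16.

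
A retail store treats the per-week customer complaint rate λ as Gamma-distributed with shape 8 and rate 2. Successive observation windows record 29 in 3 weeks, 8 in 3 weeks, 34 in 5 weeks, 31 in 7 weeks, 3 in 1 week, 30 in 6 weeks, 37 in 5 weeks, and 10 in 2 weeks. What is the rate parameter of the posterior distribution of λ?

Total count: 29 + 8 + 34 + 31 + 3 + 30 + 37 + 10 = 182.
Total exposure: 3 + 3 + 5 + 7 + 1 + 6 + 5 + 2 = 32 weeks.
The Gamma prior is conjugate for the Poisson rate, so λ | data ~ Gamma(8+182, 2+32) = Gamma(190, 34).

34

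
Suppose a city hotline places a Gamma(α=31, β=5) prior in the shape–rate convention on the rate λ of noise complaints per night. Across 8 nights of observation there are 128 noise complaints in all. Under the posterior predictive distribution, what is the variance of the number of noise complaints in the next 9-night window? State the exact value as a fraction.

Total count 128 over total exposure 8 nights.
By Gamma–Poisson conjugacy, the posterior is Gamma(α + Σx, β + Σt) = Gamma(31 + 128, 5 + 8) = Gamma(159, 13).
The posterior predictive for a window of length T is Negative Binomial with variance T·α'·(β'+T)/β'² = 9·159·22/169 = 31482/169.

31482/169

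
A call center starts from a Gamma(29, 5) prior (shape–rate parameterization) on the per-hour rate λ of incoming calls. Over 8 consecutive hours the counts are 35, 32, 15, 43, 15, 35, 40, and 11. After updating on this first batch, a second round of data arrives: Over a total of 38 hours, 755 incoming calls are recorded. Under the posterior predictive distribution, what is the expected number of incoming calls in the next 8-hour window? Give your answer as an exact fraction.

8080/51

Total count: 35 + 32 + 15 + 43 + 15 + 35 + 40 + 11 = 226.
Total exposure: 8 hours.
After the first batch: Gamma(29 + 226, 5 + 8) = Gamma(255, 13).
Total count 755 over total exposure 38 hours.
After the second batch: Gamma(255 + 755, 13 + 38) = Gamma(1010, 51).
Predictive mean over an 8-hour window = T·E[λ|data] = 8·1010/51 = 8080/51.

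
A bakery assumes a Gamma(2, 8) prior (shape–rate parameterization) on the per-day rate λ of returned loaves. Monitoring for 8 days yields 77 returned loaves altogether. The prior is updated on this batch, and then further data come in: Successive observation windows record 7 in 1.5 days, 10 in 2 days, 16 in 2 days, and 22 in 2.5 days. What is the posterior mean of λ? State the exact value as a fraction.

Total count 77 over total exposure 8 days.
After the first batch: Gamma(2 + 77, 8 + 8) = Gamma(79, 16).
Total count: 7 + 10 + 16 + 22 = 55.
Total exposure: 1.5 + 2 + 2 + 2.5 = 8 days.
After the second batch: Gamma(79 + 55, 16 + 8) = Gamma(134, 24).
Posterior mean = α'/β' = 134/24 = 67/12.

67/12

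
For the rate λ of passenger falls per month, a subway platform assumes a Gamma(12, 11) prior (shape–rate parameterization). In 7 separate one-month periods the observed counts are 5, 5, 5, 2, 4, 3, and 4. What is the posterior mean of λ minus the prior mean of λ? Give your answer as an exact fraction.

Total count: 5 + 5 + 5 + 2 + 4 + 3 + 4 = 28.
Total exposure: 7 months.
Posterior: α' = 12 + 28 = 40, β' = 11 + 7 = 18.
Posterior mean = 40/18 = 20/9; prior mean = 12/11 = 12/11. Difference = 20/9 − 12/11 = 112/99.

112/99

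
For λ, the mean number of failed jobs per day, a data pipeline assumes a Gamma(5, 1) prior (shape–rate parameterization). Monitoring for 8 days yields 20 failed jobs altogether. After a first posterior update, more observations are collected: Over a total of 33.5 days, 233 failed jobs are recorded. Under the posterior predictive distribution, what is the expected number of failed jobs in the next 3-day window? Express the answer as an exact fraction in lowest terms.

1548/85

Total count 20 over total exposure 8 days.
After the first batch: Gamma(5 + 20, 1 + 8) = Gamma(25, 9).
Total count 233 over total exposure 33.5 days.
After the second batch: Gamma(25 + 233, 9 + 33.5) = Gamma(258, 85/2).
Predictive mean over a 3-day window = T·E[λ|data] = 3·258/(85/2) = 1548/85.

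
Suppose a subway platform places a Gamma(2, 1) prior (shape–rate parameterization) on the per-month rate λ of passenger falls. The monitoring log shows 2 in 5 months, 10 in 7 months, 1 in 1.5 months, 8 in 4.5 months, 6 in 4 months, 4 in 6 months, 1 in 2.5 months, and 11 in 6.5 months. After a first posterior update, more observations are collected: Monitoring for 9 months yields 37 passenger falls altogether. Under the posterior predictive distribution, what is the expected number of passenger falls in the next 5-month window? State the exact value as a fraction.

Total count: 2 + 10 + 1 + 8 + 6 + 4 + 1 + 11 = 43.
Total exposure: 5 + 7 + 1.5 + 4.5 + 4 + 6 + 2.5 + 6.5 = 37 months.
After the first batch: Gamma(2 + 43, 1 + 37) = Gamma(45, 38).
Total count 37 over total exposure 9 months.
After the second batch: Gamma(45 + 37, 38 + 9) = Gamma(82, 47).
Predictive mean over a 5-month window = T·E[λ|data] = 5·82/47 = 410/47.

410/47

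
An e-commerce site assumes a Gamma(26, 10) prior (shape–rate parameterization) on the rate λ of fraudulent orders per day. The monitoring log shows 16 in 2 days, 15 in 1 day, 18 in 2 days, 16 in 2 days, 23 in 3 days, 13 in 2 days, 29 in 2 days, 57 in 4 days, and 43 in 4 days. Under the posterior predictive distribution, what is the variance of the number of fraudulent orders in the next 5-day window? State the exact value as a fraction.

185/4

Total count: 16 + 15 + 18 + 16 + 23 + 13 + 29 + 57 + 43 = 230.
Total exposure: 2 + 1 + 2 + 2 + 3 + 2 + 2 + 4 + 4 = 22 days.
Posterior: α' = 26 + 230 = 256, β' = 10 + 22 = 32.
The posterior predictive for a window of length T is Negative Binomial with variance T·α'·(β'+T)/β'² = 5·256·37/1024 = 185/4.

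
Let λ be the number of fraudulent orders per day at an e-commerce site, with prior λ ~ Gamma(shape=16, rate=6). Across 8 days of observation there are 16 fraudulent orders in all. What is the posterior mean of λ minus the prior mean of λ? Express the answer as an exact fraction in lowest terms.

Total count 16 over total exposure 8 days.
The Gamma prior is conjugate for the Poisson rate, so λ | data ~ Gamma(16+16, 6+8) = Gamma(32, 14).
Posterior mean = 32/14 = 16/7; prior mean = 16/6 = 8/3. Difference = 16/7 − 8/3 = -8/21.

-8/21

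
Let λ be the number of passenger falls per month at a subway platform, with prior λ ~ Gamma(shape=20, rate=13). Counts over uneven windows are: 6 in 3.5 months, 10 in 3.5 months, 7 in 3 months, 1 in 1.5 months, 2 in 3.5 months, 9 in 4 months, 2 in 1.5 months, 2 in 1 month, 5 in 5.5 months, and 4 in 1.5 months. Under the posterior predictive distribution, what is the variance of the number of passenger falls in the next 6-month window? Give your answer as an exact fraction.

Total count: 6 + 10 + 7 + 1 + 2 + 9 + 2 + 2 + 5 + 4 = 48.
Total exposure: 3.5 + 3.5 + 3 + 1.5 + 3.5 + 4 + 1.5 + 1 + 5.5 + 1.5 = 28.5 months.
By Gamma–Poisson conjugacy, the posterior is Gamma(α + Σx, β + Σt) = Gamma(20 + 48, 13 + 28.5) = Gamma(68, 83/2).
The posterior predictive for a window of length T is Negative Binomial with variance T·α'·(β'+T)/β'² = 6·68·(95/2)/(6889/4) = 77520/6889.

77520/6889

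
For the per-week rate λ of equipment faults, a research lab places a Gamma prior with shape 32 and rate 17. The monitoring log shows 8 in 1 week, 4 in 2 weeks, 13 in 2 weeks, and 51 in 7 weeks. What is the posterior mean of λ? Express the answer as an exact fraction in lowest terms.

Total count: 8 + 4 + 13 + 51 = 76.
Total exposure: 1 + 2 + 2 + 7 = 12 weeks.
Gamma(α, β) with Poisson data over total exposure Σt gives posterior Gamma(α+Σx, β+Σt) = Gamma(108, 29).
Posterior mean = α'/β' = 108/29.

108/29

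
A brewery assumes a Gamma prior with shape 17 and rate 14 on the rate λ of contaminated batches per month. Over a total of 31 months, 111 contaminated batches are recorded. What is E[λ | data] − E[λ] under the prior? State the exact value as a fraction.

Total count 111 over total exposure 31 months.
Gamma(α, β) with Poisson data over total exposure Σt gives posterior Gamma(α+Σx, β+Σt) = Gamma(128, 45).
Posterior mean = 128/45 = 128/45; prior mean = 17/14 = 17/14. Difference = 128/45 − 17/14 = 1027/630.

1027/630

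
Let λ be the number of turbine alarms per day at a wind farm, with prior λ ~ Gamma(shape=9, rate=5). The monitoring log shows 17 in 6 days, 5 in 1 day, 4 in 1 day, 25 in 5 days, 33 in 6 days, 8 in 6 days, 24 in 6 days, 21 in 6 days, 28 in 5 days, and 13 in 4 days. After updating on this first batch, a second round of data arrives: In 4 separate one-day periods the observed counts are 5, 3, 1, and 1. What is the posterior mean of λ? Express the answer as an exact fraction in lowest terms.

197/55

Total count: 17 + 5 + 4 + 25 + 33 + 8 + 24 + 21 + 28 + 13 = 178.
Total exposure: 6 + 1 + 1 + 5 + 6 + 6 + 6 + 6 + 5 + 4 = 46 days.
After the first batch: Gamma(9 + 178, 5 + 46) = Gamma(187, 51).
Total count: 5 + 3 + 1 + 1 = 10.
Total exposure: 4 days.
After the second batch: Gamma(187 + 10, 51 + 4) = Gamma(197, 55).
Posterior mean = α'/β' = 197/55.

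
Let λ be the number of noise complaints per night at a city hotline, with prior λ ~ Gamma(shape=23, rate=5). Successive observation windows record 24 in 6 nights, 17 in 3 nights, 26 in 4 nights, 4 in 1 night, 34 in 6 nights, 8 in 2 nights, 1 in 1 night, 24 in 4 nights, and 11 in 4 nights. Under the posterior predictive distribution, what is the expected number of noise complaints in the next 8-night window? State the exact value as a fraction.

Total count: 24 + 17 + 26 + 4 + 34 + 8 + 1 + 24 + 11 = 149.
Total exposure: 6 + 3 + 4 + 1 + 6 + 2 + 1 + 4 + 4 = 31 nights.
The Gamma prior is conjugate for the Poisson rate, so λ | data ~ Gamma(23+149, 5+31) = Gamma(172, 36).
Predictive mean over an 8-night window = T·E[λ|data] = 8·172/36 = 344/9.

344/9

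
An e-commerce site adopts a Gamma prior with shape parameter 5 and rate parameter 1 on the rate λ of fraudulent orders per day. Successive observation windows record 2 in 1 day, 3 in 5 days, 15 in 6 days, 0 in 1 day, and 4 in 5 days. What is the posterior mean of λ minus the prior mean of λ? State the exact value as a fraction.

-66/19

Total count: 2 + 3 + 15 + 0 + 4 = 24.
Total exposure: 1 + 5 + 6 + 1 + 5 = 18 days.
Gamma(α, β) with Poisson data over total exposure Σt gives posterior Gamma(α+Σx, β+Σt) = Gamma(29, 19).
Posterior mean = 29/19 = 29/19; prior mean = 5/1 = 5. Difference = 29/19 − 5 = -66/19.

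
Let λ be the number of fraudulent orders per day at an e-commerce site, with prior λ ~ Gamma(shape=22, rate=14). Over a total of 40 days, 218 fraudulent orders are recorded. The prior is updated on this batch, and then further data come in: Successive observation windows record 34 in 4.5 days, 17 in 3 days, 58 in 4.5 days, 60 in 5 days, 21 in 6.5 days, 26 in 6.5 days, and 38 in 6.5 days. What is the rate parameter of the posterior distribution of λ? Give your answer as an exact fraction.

Total count 218 over total exposure 40 days.
After the first batch: Gamma(22 + 218, 14 + 40) = Gamma(240, 54).
Total count: 34 + 17 + 58 + 60 + 21 + 26 + 38 = 254.
Total exposure: 4.5 + 3 + 4.5 + 5 + 6.5 + 6.5 + 6.5 = 36.5 days.
After the second batch: Gamma(240 + 254, 54 + 36.5) = Gamma(494, 181/2).

181/2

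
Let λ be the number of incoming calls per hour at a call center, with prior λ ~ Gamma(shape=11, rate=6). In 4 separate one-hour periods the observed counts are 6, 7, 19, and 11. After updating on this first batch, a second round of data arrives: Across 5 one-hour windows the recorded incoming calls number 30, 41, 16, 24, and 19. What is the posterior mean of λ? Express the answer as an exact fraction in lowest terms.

184/15

Total count: 6 + 7 + 19 + 11 = 43.
Total exposure: 4 hours.
After the first batch: Gamma(11 + 43, 6 + 4) = Gamma(54, 10).
Total count: 30 + 41 + 16 + 24 + 19 = 130.
Total exposure: 5 hours.
After the second batch: Gamma(54 + 130, 10 + 5) = Gamma(184, 15).
Posterior mean = α'/β' = 184/15.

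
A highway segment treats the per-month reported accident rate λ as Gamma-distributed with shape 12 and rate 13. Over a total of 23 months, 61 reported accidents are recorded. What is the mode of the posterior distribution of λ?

Total count 61 over total exposure 23 months.
By Gamma–Poisson conjugacy, the posterior is Gamma(α + Σx, β + Σt) = Gamma(12 + 61, 13 + 23) = Gamma(73, 36).
Posterior mode = (α'−1)/β' = 72/36 = 2.

2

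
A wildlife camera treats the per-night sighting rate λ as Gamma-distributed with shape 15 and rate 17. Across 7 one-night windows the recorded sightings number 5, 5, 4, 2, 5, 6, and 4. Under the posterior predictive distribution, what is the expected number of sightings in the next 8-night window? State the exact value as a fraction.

Total count: 5 + 5 + 4 + 2 + 5 + 6 + 4 = 31.
Total exposure: 7 nights.
Conjugate update: add total count to the shape and total exposure to the rate, giving Gamma(46, 24).
Predictive mean over an 8-night window = T·E[λ|data] = 8·46/24 = 46/3.

46/3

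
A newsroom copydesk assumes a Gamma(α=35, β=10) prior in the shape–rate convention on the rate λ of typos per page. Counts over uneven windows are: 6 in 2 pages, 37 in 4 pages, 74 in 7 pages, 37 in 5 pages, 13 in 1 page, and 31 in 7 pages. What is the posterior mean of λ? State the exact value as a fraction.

233/36

Total count: 6 + 37 + 74 + 37 + 13 + 31 = 198.
Total exposure: 2 + 4 + 7 + 5 + 1 + 7 = 26 pages.
Gamma(α, β) with Poisson data over total exposure Σt gives posterior Gamma(α+Σx, β+Σt) = Gamma(233, 36).
Posterior mean = α'/β' = 233/36.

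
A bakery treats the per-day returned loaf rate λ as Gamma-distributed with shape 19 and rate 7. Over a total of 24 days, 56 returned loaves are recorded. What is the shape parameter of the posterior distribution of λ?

75

Total count 56 over total exposure 24 days.
Gamma(α, β) with Poisson data over total exposure Σt gives posterior Gamma(α+Σx, β+Σt) = Gamma(75, 31).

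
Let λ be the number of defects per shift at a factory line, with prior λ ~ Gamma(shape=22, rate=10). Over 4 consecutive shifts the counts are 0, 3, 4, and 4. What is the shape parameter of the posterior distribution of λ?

33

Total count: 0 + 3 + 4 + 4 = 11.
Total exposure: 4 shifts.
By Gamma–Poisson conjugacy, the posterior is Gamma(α + Σx, β + Σt) = Gamma(22 + 11, 10 + 4) = Gamma(33, 14).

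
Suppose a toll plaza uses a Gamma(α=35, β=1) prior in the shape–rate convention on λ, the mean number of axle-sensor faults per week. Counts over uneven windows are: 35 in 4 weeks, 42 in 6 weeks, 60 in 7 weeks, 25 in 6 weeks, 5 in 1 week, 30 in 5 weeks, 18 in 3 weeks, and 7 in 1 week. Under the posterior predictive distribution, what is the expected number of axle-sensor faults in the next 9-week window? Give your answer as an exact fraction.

2313/34

Total count: 35 + 42 + 60 + 25 + 5 + 30 + 18 + 7 = 222.
Total exposure: 4 + 6 + 7 + 6 + 1 + 5 + 3 + 1 = 33 weeks.
Posterior: α' = 35 + 222 = 257, β' = 1 + 33 = 34.
Predictive mean over a 9-week window = T·E[λ|data] = 9·257/34 = 2313/34.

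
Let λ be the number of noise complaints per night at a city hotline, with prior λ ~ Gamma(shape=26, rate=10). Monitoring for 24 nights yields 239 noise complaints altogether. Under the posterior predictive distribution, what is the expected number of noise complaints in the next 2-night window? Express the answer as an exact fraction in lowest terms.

265/17

Total count 239 over total exposure 24 nights.
By Gamma–Poisson conjugacy, the posterior is Gamma(α + Σx, β + Σt) = Gamma(26 + 239, 10 + 24) = Gamma(265, 34).
Predictive mean over a 2-night window = T·E[λ|data] = 2·265/34 = 265/17.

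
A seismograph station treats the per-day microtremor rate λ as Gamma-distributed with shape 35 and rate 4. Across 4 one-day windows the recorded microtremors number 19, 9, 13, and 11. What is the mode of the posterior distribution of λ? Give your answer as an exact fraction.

43/4

Total count: 19 + 9 + 13 + 11 = 52.
Total exposure: 4 days.
Conjugate update: add total count to the shape and total exposure to the rate, giving Gamma(87, 8).
Posterior mode = (α'−1)/β' = 86/8 = 43/4.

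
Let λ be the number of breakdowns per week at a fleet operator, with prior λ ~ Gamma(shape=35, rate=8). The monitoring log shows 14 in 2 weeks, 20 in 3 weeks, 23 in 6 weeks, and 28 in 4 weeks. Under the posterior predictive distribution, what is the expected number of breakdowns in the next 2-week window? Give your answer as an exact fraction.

Total count: 14 + 20 + 23 + 28 = 85.
Total exposure: 2 + 3 + 6 + 4 = 15 weeks.
The Gamma prior is conjugate for the Poisson rate, so λ | data ~ Gamma(35+85, 8+15) = Gamma(120, 23).
Predictive mean over a 2-week window = T·E[λ|data] = 2·120/23 = 240/23.

240/23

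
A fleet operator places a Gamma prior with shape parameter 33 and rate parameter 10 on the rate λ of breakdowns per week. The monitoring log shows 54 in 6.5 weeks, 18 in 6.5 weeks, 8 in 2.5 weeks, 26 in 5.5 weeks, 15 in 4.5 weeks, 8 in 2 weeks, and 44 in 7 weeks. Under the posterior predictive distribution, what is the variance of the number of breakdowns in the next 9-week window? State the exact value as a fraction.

Total count: 54 + 18 + 8 + 26 + 15 + 8 + 44 = 173.
Total exposure: 6.5 + 6.5 + 2.5 + 5.5 + 4.5 + 2 + 7 = 34.5 weeks.
Conjugate update: add total count to the shape and total exposure to the rate, giving Gamma(206, 89/2).
The posterior predictive for a window of length T is Negative Binomial with variance T·α'·(β'+T)/β'² = 9·206·(107/2)/(7921/4) = 396756/7921.

396756/7921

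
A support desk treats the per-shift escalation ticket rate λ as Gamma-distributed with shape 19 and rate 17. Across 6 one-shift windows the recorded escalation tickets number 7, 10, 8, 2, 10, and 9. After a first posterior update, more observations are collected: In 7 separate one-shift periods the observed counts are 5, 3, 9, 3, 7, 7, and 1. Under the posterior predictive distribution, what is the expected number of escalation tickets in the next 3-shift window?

Total count: 7 + 10 + 8 + 2 + 10 + 9 = 46.
Total exposure: 6 shifts.
After the first batch: Gamma(19 + 46, 17 + 6) = Gamma(65, 23).
Total count: 5 + 3 + 9 + 3 + 7 + 7 + 1 = 35.
Total exposure: 7 shifts.
After the second batch: Gamma(65 + 35, 23 + 7) = Gamma(100, 30).
Predictive mean over a 3-shift window = T·E[λ|data] = 3·100/30 = 10.

10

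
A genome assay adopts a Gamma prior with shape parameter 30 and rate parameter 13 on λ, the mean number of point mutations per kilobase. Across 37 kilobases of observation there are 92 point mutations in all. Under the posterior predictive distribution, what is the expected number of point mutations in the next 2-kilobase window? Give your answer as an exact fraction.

Total count 92 over total exposure 37 kilobases.
Conjugate update: add total count to the shape and total exposure to the rate, giving Gamma(122, 50).
Predictive mean over a 2-kilobase window = T·E[λ|data] = 2·122/50 = 122/25.

122/25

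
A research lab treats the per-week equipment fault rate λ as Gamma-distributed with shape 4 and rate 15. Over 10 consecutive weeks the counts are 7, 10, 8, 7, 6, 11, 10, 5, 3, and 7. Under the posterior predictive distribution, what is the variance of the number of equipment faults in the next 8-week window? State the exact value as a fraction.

Total count: 7 + 10 + 8 + 7 + 6 + 11 + 10 + 5 + 3 + 7 = 74.
Total exposure: 10 weeks.
Posterior: α' = 4 + 74 = 78, β' = 15 + 10 = 25.
The posterior predictive for a window of length T is Negative Binomial with variance T·α'·(β'+T)/β'² = 8·78·33/625 = 20592/625.

20592/625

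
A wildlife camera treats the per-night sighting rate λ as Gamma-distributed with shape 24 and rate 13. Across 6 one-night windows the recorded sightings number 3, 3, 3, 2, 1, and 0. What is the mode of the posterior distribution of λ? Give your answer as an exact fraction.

35/19

Total count: 3 + 3 + 3 + 2 + 1 + 0 = 12.
Total exposure: 6 nights.
The Gamma prior is conjugate for the Poisson rate, so λ | data ~ Gamma(24+12, 13+6) = Gamma(36, 19).
Posterior mode = (α'−1)/β' = 35/19.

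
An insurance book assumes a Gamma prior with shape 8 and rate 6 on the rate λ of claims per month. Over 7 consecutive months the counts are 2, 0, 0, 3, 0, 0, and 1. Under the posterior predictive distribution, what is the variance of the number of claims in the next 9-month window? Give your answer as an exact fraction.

Total count: 2 + 0 + 0 + 3 + 0 + 0 + 1 = 6.
Total exposure: 7 months.
By Gamma–Poisson conjugacy, the posterior is Gamma(α + Σx, β + Σt) = Gamma(8 + 6, 6 + 7) = Gamma(14, 13).
The posterior predictive for a window of length T is Negative Binomial with variance T·α'·(β'+T)/β'² = 9·14·22/169 = 2772/169.

2772/169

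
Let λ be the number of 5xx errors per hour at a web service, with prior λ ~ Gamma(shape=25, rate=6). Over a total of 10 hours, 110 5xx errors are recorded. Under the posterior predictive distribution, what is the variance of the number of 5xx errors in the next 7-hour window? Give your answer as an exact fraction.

Total count 110 over total exposure 10 hours.
Posterior: α' = 25 + 110 = 135, β' = 6 + 10 = 16.
The posterior predictive for a window of length T is Negative Binomial with variance T·α'·(β'+T)/β'² = 7·135·23/256 = 21735/256.

21735/256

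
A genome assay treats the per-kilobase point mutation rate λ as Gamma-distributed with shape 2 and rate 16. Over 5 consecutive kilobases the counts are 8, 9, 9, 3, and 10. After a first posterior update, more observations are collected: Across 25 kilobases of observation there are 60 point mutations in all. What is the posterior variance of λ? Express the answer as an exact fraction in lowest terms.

Total count: 8 + 9 + 9 + 3 + 10 = 39.
Total exposure: 5 kilobases.
After the first batch: Gamma(2 + 39, 16 + 5) = Gamma(41, 21).
Total count 60 over total exposure 25 kilobases.
After the second batch: Gamma(41 + 60, 21 + 25) = Gamma(101, 46).
Posterior variance = α'/β'² = 101/2116.

101/2116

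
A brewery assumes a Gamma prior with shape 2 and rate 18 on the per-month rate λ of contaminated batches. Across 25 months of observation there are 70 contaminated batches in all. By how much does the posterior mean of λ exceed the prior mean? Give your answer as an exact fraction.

Total count 70 over total exposure 25 months.
Conjugate update: add total count to the shape and total exposure to the rate, giving Gamma(72, 43).
Posterior mean = 72/43 = 72/43; prior mean = 2/18 = 1/9. Difference = 72/43 − 1/9 = 605/387.

605/387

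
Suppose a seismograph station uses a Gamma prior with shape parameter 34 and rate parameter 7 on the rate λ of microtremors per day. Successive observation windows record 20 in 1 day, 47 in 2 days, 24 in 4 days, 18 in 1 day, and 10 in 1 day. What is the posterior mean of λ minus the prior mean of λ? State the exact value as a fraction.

527/112

Total count: 20 + 47 + 24 + 18 + 10 = 119.
Total exposure: 1 + 2 + 4 + 1 + 1 = 9 days.
By Gamma–Poisson conjugacy, the posterior is Gamma(α + Σx, β + Σt) = Gamma(34 + 119, 7 + 9) = Gamma(153, 16).
Posterior mean = 153/16 = 153/16; prior mean = 34/7 = 34/7. Difference = 153/16 − 34/7 = 527/112.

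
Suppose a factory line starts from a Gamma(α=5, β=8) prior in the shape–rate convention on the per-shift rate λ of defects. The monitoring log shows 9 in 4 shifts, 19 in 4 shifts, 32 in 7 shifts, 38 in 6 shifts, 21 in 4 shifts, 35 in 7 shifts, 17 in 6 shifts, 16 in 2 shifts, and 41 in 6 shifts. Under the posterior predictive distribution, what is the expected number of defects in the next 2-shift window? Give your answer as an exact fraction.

Total count: 9 + 19 + 32 + 38 + 21 + 35 + 17 + 16 + 41 = 228.
Total exposure: 4 + 4 + 7 + 6 + 4 + 7 + 6 + 2 + 6 = 46 shifts.
The Gamma prior is conjugate for the Poisson rate, so λ | data ~ Gamma(5+228, 8+46) = Gamma(233, 54).
Predictive mean over a 2-shift window = T·E[λ|data] = 2·233/54 = 233/27.

233/27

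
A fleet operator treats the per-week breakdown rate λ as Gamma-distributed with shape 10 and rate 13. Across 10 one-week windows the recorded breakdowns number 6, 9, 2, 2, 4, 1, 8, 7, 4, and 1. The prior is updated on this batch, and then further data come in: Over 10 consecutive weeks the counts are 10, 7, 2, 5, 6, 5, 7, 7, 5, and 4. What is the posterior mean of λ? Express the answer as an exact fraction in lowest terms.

Total count: 6 + 9 + 2 + 2 + 4 + 1 + 8 + 7 + 4 + 1 = 44.
Total exposure: 10 weeks.
After the first batch: Gamma(10 + 44, 13 + 10) = Gamma(54, 23).
Total count: 10 + 7 + 2 + 5 + 6 + 5 + 7 + 7 + 5 + 4 = 58.
Total exposure: 10 weeks.
After the second batch: Gamma(54 + 58, 23 + 10) = Gamma(112, 33).
Posterior mean = α'/β' = 112/33.

112/33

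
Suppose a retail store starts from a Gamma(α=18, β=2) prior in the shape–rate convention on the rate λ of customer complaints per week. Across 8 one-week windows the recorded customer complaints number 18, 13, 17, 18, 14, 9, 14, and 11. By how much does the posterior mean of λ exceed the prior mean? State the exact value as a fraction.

21/5

Total count: 18 + 13 + 17 + 18 + 14 + 9 + 14 + 11 = 114.
Total exposure: 8 weeks.
The Gamma prior is conjugate for the Poisson rate, so λ | data ~ Gamma(18+114, 2+8) = Gamma(132, 10).
Posterior mean = 132/10 = 66/5; prior mean = 18/2 = 9. Difference = 66/5 − 9 = 21/5.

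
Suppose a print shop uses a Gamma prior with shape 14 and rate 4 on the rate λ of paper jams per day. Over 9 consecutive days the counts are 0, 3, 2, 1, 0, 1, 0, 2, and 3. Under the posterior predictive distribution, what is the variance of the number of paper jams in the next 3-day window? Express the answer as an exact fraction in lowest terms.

Total count: 0 + 3 + 2 + 1 + 0 + 1 + 0 + 2 + 3 = 12.
Total exposure: 9 days.
Posterior: α' = 14 + 12 = 26, β' = 4 + 9 = 13.
The posterior predictive for a window of length T is Negative Binomial with variance T·α'·(β'+T)/β'² = 3·26·16/169 = 96/13.

96/13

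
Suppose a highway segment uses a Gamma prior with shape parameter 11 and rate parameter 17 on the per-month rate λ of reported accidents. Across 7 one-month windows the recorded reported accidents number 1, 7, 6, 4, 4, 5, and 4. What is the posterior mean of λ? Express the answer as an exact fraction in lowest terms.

7/4

Total count: 1 + 7 + 6 + 4 + 4 + 5 + 4 = 31.
Total exposure: 7 months.
Posterior: α' = 11 + 31 = 42, β' = 17 + 7 = 24.
Posterior mean = α'/β' = 42/24 = 7/4.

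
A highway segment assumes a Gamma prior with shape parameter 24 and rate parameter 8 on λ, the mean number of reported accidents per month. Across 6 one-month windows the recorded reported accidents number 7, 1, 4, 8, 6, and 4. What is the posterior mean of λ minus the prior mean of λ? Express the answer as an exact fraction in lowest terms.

6/7

Total count: 7 + 1 + 4 + 8 + 6 + 4 = 30.
Total exposure: 6 months.
Conjugate update: add total count to the shape and total exposure to the rate, giving Gamma(54, 14).
Posterior mean = 54/14 = 27/7; prior mean = 24/8 = 3. Difference = 27/7 − 3 = 6/7.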